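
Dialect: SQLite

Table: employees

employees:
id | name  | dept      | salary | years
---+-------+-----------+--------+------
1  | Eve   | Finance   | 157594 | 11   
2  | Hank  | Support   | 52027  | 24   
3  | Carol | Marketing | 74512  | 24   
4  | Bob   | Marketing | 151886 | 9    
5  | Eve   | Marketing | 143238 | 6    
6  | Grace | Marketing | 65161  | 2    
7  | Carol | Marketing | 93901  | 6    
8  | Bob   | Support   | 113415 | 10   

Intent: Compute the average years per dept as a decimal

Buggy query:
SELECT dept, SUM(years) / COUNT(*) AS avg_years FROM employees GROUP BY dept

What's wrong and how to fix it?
Bug: SUM(years) and COUNT(*) are both integers; the division truncates the fractional part

Fix: Multiply by 1.0 (or CAST to REAL) to force floating-point division

Corrected query:
SELECT dept, SUM(years) * 1.0 / COUNT(*) AS avg_years FROM employees GROUP BY dept

Result:
dept      | avg_years
----------+----------
Finance   | 11       
Marketing | 9.4      
Support   | 17       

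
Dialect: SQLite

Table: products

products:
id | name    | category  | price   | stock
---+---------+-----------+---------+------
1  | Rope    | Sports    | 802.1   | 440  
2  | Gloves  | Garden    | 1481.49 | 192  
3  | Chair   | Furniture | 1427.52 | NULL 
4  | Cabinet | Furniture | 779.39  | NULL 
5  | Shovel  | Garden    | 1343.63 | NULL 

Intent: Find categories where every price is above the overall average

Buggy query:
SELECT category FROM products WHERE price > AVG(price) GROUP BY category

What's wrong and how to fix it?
Bug: AVG() is an aggregate; it can't sit directly in WHERE

Fix: Use a subquery for AVG and a HAVING MIN(...) filter so the condition holds for every row in the group

Corrected query:
SELECT category FROM products GROUP BY category HAVING MIN(price) > (SELECT AVG(price) FROM products)

Result:
category
--------
Garden  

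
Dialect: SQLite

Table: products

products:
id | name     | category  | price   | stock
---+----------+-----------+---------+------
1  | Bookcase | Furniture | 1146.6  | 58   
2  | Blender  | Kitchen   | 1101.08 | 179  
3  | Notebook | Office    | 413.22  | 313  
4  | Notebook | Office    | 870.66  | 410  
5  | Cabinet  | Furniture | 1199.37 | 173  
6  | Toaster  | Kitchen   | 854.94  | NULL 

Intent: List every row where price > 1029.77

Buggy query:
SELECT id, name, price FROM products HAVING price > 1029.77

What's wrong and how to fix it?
Bug: HAVING filters the output of aggregation, but this query has no GROUP BY and no aggregate functions, so SQLite rejects it (HAVING clause on a non-aggregate query); the condition here is per row

Fix: Use WHERE for row-level filtering

Corrected query:
SELECT id, name, price FROM products WHERE price > 1029.77

Result:
id | name     | price  
---+----------+--------
1  | Bookcase | 1146.6 
2  | Blender  | 1101.08
5  | Cabinet  | 1199.37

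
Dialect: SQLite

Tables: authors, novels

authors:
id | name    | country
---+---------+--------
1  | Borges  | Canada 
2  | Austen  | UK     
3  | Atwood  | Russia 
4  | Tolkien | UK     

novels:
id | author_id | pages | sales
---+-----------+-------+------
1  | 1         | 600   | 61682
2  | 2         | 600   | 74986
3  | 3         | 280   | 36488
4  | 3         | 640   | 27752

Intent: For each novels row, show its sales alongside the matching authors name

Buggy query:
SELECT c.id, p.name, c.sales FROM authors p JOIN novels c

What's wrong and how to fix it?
Bug: JOIN with no ON clause produces a cartesian product; every novels row pairs with every authors row

Fix: Add ON c.author_id = p.id to the JOIN

Corrected query:
SELECT c.id, p.name, c.sales FROM authors p JOIN novels c ON c.author_id = p.id

Result:
id | name   | sales
---+--------+------
1  | Borges | 61682
2  | Austen | 74986
3  | Atwood | 36488
4  | Atwood | 27752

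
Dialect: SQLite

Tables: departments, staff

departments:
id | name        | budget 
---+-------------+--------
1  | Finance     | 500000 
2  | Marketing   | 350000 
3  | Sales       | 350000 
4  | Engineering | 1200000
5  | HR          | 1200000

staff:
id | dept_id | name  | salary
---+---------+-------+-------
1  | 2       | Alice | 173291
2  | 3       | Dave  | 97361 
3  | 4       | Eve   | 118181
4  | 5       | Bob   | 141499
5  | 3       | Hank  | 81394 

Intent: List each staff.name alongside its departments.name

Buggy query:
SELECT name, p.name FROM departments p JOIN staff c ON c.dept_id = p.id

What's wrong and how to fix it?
Bug: Both tables have a 'name' column; the unqualified reference is ambiguous

Fix: Qualify the column with its table alias (c.name)

Corrected query:
SELECT c.name, p.name FROM departments p JOIN staff c ON c.dept_id = p.id

Result:
name  | name       
------+------------
Alice | Marketing  
Dave  | Sales      
Eve   | Engineering
Bob   | HR         
Hank  | Sales      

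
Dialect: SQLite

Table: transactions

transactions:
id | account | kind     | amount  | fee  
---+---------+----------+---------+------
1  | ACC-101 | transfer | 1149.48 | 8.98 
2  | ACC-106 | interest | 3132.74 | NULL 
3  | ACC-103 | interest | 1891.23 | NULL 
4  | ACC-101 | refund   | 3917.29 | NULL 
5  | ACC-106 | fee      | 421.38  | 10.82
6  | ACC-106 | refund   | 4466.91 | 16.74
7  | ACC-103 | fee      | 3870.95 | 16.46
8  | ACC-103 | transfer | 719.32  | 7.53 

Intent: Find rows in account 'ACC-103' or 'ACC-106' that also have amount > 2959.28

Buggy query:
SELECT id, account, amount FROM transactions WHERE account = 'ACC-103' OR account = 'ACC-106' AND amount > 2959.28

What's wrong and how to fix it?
Bug: AND binds tighter than OR, so this parses as account = 'ACC-103' OR (account = 'ACC-106' AND amount > 2959.28)

Fix: Add parentheses around the OR so the AND applies to both alternatives

Corrected query:
SELECT id, account, amount FROM transactions WHERE (account = 'ACC-103' OR account = 'ACC-106') AND amount > 2959.28

Result:
id | account | amount 
---+---------+--------
2  | ACC-106 | 3132.74
6  | ACC-106 | 4466.91
7  | ACC-103 | 3870.95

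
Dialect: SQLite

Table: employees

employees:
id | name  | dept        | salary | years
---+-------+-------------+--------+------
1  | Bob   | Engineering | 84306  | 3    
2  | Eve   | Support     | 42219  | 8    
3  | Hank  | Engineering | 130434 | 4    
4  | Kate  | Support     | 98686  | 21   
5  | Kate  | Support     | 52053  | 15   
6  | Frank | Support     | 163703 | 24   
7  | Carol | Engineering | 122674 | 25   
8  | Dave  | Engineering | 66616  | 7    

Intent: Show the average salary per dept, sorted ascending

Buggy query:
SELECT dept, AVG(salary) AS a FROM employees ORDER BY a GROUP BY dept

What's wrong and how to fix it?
Bug: ORDER BY appears before GROUP BY; SQL clause order requires GROUP BY first

Fix: Move ORDER BY to the end, after GROUP BY

Corrected query:
SELECT dept, AVG(salary) AS a FROM employees GROUP BY dept ORDER BY a

Result:
dept        | a       
------------+---------
Support     | 89165.25
Engineering | 101007.5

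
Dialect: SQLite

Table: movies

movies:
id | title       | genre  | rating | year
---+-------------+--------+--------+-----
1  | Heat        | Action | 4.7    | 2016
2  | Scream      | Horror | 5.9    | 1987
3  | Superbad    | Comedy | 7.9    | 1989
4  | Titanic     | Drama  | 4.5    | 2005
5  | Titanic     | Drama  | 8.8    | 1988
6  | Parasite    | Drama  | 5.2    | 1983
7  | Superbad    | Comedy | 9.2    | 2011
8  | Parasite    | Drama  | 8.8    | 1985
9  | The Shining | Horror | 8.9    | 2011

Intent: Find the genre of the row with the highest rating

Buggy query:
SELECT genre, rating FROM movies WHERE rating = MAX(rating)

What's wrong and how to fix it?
Bug: WHERE is evaluated per row; an aggregate over the whole table isn't defined there

Fix: Wrap MAX in a scalar subquery so WHERE compares against a single value

Corrected query:
SELECT genre, rating FROM movies WHERE rating = (SELECT MAX(rating) FROM movies)

Result:
genre  | rating
-------+-------
Comedy | 9.2   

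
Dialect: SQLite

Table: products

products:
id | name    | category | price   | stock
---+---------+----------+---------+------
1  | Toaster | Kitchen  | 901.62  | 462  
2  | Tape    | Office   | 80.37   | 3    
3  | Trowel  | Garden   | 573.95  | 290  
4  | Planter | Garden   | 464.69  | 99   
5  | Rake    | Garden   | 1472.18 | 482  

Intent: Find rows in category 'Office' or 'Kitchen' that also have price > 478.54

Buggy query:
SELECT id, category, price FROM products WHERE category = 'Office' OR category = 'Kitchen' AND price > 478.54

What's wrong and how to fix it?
Bug: Without parentheses, AND is evaluated before OR, so the price filter only applies to the 'Kitchen' branch

Fix: Add parentheses around the OR so the AND applies to both alternatives

Corrected query:
SELECT id, category, price FROM products WHERE (category = 'Office' OR category = 'Kitchen') AND price > 478.54

Result:
id | category | price 
---+----------+-------
1  | Kitchen  | 901.62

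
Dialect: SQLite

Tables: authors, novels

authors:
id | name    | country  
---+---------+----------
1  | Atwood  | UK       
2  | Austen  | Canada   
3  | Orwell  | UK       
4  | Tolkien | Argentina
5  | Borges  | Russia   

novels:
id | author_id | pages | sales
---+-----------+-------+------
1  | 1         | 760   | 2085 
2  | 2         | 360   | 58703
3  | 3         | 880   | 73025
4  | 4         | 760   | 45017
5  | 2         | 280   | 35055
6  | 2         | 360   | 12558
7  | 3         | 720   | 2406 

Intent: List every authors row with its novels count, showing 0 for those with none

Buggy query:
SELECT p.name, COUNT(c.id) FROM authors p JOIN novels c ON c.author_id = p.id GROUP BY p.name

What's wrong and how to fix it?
Bug: An inner join excludes parents with zero children

Fix: Use LEFT JOIN so parents without children still appear (COUNT(c.id) gives 0)

Corrected query:
SELECT p.name, COUNT(c.id) FROM authors p LEFT JOIN novels c ON c.author_id = p.id GROUP BY p.name

Result:
name    | COUNT(c.id)
--------+------------
Atwood  | 1          
Austen  | 3          
Borges  | 0          
Orwell  | 2          
Tolkien | 1          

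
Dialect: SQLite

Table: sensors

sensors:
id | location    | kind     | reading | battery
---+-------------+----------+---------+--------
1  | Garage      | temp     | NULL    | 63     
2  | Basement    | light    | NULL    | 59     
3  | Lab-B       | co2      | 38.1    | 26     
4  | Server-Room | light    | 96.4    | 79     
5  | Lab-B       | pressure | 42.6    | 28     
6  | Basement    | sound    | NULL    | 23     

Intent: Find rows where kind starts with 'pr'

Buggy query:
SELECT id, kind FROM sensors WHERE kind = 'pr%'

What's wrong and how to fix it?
Bug: Wildcards only work with LIKE; '=' treats '%' as a literal character

Fix: Use LIKE for wildcard pattern matching

Corrected query:
SELECT id, kind FROM sensors WHERE kind LIKE 'pr%'

Result:
id | kind    
---+---------
5  | pressure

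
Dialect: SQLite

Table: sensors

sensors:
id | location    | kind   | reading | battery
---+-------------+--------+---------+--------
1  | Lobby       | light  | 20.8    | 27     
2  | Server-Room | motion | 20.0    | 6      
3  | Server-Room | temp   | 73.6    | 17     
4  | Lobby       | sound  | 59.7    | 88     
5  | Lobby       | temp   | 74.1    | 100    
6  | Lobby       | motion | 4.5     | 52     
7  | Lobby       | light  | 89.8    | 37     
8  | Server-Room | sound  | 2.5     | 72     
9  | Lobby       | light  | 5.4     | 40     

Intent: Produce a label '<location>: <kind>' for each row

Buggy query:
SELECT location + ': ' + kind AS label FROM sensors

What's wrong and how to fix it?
Bug: '+' is numeric addition; on text columns SQLite converts them to 0 instead of concatenating

Fix: Replace + with || to concatenate text

Corrected query:
SELECT location || ': ' || kind AS label FROM sensors

Result:
label              
-------------------
Lobby: light       
Server-Room: motion
Server-Room: temp  
Lobby: sound       
Lobby: temp        
Lobby: motion      
Lobby: light       
Server-Room: sound 
Lobby: light       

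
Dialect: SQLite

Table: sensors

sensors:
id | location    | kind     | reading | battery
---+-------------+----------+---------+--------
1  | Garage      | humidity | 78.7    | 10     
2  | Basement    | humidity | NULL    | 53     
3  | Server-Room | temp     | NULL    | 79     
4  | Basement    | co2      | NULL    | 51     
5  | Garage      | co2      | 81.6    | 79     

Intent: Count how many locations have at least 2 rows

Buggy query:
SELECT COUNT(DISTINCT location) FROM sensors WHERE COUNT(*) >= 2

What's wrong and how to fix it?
Bug: COUNT(*) cannot appear in WHERE; the per-group count doesn't exist yet

Fix: Group first with HAVING COUNT(*) >= 2, then COUNT the resulting groups

Corrected query:
SELECT COUNT(*) FROM (SELECT location FROM sensors GROUP BY location HAVING COUNT(*) >= 2)

Result:
COUNT(*)
--------
2       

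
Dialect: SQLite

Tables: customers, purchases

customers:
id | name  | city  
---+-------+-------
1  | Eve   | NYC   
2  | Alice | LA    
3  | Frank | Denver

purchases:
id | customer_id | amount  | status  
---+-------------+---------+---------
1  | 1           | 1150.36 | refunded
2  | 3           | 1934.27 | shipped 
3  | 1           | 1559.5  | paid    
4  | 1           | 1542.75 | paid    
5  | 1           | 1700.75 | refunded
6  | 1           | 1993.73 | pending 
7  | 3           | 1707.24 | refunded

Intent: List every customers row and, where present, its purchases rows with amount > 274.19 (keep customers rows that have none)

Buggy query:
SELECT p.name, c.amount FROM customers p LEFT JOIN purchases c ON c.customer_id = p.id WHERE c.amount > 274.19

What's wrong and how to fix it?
Bug: Filtering c.amount in WHERE discards the NULL rows produced by LEFT JOIN, turning it into an inner join

Fix: Move the right-table condition into the ON clause so unmatched parents are kept

Corrected query:
SELECT p.name, c.amount FROM customers p LEFT JOIN purchases c ON c.customer_id = p.id AND c.amount > 274.19

Result:
name  | amount 
------+--------
Eve   | 1150.36
Eve   | 1542.75
Eve   | 1559.5 
Eve   | 1700.75
Eve   | 1993.73
Alice | NULL   
Frank | 1707.24
Frank | 1934.27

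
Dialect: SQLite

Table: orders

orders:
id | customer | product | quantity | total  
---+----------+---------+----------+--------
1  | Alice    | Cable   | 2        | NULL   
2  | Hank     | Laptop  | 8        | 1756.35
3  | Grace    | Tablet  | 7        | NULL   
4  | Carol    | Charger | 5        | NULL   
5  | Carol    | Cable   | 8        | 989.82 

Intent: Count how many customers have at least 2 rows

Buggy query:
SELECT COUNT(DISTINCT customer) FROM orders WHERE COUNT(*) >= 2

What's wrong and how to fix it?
Bug: COUNT(*) cannot appear in WHERE; the per-group count doesn't exist yet

Fix: Use a subquery that GROUPs and filters with HAVING, then count its rows

Corrected query:
SELECT COUNT(*) FROM (SELECT customer FROM orders GROUP BY customer HAVING COUNT(*) >= 2)

Result:
COUNT(*)
--------
1       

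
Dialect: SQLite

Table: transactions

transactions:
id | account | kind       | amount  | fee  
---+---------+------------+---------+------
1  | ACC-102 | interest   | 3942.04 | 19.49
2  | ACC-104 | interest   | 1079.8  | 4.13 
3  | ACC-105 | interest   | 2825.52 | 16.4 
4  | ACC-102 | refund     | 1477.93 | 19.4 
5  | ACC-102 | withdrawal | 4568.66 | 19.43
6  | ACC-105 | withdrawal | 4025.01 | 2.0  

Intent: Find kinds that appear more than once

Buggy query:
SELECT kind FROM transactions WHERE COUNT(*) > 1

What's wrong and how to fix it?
Bug: COUNT(*) is an aggregate and cannot be used in WHERE

Fix: GROUP BY kind, then filter groups with HAVING COUNT(*) > 1

Corrected query:
SELECT kind FROM transactions GROUP BY kind HAVING COUNT(*) > 1

Result:
kind      
----------
interest  
withdrawal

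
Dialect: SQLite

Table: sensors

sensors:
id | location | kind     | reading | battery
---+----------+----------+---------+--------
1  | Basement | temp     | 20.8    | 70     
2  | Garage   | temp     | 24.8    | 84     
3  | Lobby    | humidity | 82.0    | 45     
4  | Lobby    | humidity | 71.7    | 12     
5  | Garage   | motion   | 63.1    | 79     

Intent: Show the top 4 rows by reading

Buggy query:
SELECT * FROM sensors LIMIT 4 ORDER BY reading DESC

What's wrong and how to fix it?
Bug: ORDER BY cannot follow LIMIT; LIMIT is the final clause

Fix: Sort with ORDER BY, then apply LIMIT

Corrected query:
SELECT * FROM sensors ORDER BY reading DESC LIMIT 4

Result:
id | location | kind     | reading | battery
---+----------+----------+---------+--------
3  | Lobby    | humidity | 82      | 45     
4  | Lobby    | humidity | 71.7    | 12     
5  | Garage   | motion   | 63.1    | 79     
2  | Garage   | temp     | 24.8    | 84     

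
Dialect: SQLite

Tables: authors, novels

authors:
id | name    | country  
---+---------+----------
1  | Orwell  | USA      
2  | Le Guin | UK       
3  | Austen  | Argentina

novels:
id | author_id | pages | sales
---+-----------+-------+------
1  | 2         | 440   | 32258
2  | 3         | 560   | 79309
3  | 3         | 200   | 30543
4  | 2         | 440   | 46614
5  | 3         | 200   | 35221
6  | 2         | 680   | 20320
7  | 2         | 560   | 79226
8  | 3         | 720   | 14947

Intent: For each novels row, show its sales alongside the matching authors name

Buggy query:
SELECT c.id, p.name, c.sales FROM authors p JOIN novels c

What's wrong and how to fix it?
Bug: JOIN with no ON clause produces a cartesian product; every novels row pairs with every authors row

Fix: Add ON c.author_id = p.id to the JOIN

Corrected query:
SELECT c.id, p.name, c.sales FROM authors p JOIN novels c ON c.author_id = p.id

Result:
id | name    | sales
---+---------+------
1  | Le Guin | 32258
2  | Austen  | 79309
3  | Austen  | 30543
4  | Le Guin | 46614
5  | Austen  | 35221
6  | Le Guin | 20320
7  | Le Guin | 79226
8  | Austen  | 14947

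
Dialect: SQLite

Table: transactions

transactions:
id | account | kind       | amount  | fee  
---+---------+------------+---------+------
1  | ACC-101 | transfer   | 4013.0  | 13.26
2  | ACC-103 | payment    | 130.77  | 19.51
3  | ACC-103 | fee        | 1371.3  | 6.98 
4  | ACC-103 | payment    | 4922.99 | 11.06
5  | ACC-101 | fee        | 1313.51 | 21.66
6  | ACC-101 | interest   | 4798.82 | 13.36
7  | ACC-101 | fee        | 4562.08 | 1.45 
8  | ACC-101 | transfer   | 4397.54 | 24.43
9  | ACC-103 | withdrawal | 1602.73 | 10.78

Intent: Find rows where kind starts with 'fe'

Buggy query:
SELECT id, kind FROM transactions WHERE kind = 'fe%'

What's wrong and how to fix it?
Bug: Wildcards only work with LIKE; '=' treats '%' as a literal character

Fix: Use LIKE for wildcard pattern matching

Corrected query:
SELECT id, kind FROM transactions WHERE kind LIKE 'fe%'

Result:
id | kind
---+-----
3  | fee 
5  | fee 
7  | fee 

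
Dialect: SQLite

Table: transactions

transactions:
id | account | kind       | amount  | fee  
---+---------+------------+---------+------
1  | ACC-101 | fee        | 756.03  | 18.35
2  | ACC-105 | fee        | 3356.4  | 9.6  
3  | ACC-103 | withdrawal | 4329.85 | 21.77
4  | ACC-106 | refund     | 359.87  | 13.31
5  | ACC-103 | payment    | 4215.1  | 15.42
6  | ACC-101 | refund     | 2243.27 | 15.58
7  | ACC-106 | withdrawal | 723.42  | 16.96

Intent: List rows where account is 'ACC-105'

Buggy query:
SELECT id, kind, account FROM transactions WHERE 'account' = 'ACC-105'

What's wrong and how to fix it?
Bug: 'account' in single quotes is a string literal, not the column; the comparison is literal-vs-literal and never true

Fix: Remove the quotes around the column name (or use double quotes for an identifier)

Corrected query:
SELECT id, kind, account FROM transactions WHERE account = 'ACC-105'

Result:
id | kind | account
---+------+--------
2  | fee  | ACC-105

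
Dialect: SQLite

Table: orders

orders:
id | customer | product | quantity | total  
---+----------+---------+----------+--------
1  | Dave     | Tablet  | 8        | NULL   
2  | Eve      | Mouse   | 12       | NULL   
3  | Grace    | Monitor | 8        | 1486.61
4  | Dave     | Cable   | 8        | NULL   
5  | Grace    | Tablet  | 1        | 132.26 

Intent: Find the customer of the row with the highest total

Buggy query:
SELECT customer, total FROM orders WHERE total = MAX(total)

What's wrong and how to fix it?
Bug: MAX(total) is an aggregate and cannot be used directly in WHERE

Fix: Use a subquery: WHERE total = (SELECT MAX(total) FROM orders)

Corrected query:
SELECT customer, total FROM orders WHERE total = (SELECT MAX(total) FROM orders)

Result:
customer | total  
---------+--------
Grace    | 1486.61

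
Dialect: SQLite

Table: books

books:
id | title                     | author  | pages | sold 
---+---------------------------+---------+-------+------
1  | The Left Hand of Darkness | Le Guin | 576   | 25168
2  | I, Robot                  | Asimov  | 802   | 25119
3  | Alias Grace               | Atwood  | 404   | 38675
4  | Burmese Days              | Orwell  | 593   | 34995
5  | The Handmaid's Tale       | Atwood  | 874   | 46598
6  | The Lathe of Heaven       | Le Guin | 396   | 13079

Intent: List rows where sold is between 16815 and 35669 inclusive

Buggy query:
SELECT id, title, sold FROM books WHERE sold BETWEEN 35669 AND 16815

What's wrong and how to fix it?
Bug: The bounds are reversed; BETWEEN a AND b requires a <= b to match anything

Fix: Swap the bounds so the smaller value comes first

Corrected query:
SELECT id, title, sold FROM books WHERE sold BETWEEN 16815 AND 35669

Result:
id | title                     | sold 
---+---------------------------+------
1  | The Left Hand of Darkness | 25168
2  | I, Robot                  | 25119
4  | Burmese Days              | 34995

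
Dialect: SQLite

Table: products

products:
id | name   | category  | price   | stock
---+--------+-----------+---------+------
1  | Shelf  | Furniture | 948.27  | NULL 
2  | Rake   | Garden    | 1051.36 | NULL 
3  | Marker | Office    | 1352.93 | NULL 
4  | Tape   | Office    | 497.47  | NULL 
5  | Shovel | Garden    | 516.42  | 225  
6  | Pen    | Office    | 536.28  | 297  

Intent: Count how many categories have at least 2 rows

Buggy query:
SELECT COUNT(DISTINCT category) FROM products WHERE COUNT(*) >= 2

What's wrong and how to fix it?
Bug: COUNT(*) cannot appear in WHERE; the per-group count doesn't exist yet

Fix: Group first with HAVING COUNT(*) >= 2, then COUNT the resulting groups

Corrected query:
SELECT COUNT(*) FROM (SELECT category FROM products GROUP BY category HAVING COUNT(*) >= 2)

Result:
COUNT(*)
--------
2       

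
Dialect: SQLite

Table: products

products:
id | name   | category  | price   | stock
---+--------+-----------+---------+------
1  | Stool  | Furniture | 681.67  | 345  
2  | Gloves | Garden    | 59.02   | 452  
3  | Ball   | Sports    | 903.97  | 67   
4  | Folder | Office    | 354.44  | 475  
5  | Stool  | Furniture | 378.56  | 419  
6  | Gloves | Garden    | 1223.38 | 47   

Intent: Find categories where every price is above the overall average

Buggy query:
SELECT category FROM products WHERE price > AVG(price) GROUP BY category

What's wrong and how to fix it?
Bug: AVG() is an aggregate; it can't sit directly in WHERE

Fix: Compute the overall average in a scalar subquery and compare each group's MIN against it in HAVING

Corrected query:
SELECT category FROM products GROUP BY category HAVING MIN(price) > (SELECT AVG(price) FROM products)

Result:
category
--------
Sports  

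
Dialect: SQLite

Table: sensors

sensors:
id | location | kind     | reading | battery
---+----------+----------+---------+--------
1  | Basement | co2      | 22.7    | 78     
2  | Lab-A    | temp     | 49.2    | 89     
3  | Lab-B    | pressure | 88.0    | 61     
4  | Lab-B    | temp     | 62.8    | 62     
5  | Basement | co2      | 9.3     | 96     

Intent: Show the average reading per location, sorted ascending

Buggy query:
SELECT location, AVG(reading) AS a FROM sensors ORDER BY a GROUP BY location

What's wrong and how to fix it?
Bug: GROUP BY must precede ORDER BY

Fix: Move ORDER BY to the end, after GROUP BY

Corrected query:
SELECT location, AVG(reading) AS a FROM sensors GROUP BY location ORDER BY a

Result:
location | a   
---------+-----
Basement | 16  
Lab-A    | 49.2
Lab-B    | 75.4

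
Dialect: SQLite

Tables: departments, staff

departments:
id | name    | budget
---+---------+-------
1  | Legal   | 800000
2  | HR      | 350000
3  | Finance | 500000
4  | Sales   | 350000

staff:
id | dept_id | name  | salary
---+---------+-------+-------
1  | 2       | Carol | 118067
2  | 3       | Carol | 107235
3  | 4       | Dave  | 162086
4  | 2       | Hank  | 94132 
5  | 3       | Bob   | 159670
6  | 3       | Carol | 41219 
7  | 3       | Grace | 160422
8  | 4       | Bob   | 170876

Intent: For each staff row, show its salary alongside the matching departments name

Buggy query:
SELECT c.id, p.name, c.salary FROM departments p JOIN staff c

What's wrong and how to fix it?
Bug: JOIN with no ON clause produces a cartesian product; every staff row pairs with every departments row

Fix: Add ON c.dept_id = p.id to the JOIN

Corrected query:
SELECT c.id, p.name, c.salary FROM departments p JOIN staff c ON c.dept_id = p.id

Result:
id | name    | salary
---+---------+-------
1  | HR      | 118067
2  | Finance | 107235
3  | Sales   | 162086
4  | HR      | 94132 
5  | Finance | 159670
6  | Finance | 41219 
7  | Finance | 160422
8  | Sales   | 170876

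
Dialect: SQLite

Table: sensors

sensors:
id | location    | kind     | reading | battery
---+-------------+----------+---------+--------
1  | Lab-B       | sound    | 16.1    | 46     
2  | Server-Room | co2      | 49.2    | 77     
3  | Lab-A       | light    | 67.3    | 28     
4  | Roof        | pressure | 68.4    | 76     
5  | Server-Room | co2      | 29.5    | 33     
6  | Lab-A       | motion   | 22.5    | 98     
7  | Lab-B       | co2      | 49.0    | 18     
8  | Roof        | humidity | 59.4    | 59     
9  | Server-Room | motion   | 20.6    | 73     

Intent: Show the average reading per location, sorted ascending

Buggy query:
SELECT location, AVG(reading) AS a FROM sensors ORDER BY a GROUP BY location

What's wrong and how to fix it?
Bug: ORDER BY appears before GROUP BY; SQL clause order requires GROUP BY first

Fix: Move ORDER BY to the end, after GROUP BY

Corrected query:
SELECT location, AVG(reading) AS a FROM sensors GROUP BY location ORDER BY a

Result:
location    | a    
------------+------
Lab-B       | 32.55
Server-Room | 33.1 
Lab-A       | 44.9 
Roof        | 63.9 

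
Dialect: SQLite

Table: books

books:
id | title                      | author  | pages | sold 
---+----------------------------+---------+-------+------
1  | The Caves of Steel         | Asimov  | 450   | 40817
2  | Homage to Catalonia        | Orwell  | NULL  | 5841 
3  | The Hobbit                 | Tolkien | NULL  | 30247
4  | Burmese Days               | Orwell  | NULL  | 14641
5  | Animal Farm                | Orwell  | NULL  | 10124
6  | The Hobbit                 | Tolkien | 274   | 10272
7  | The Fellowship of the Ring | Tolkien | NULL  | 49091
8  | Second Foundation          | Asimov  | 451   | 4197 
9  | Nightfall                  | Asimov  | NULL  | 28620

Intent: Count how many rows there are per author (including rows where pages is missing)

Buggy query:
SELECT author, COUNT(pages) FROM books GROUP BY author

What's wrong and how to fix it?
Bug: COUNT(pages) skips NULLs, so groups with missing pages are undercounted

Fix: Replace COUNT(pages) with COUNT(*)

Corrected query:
SELECT author, COUNT(*) FROM books GROUP BY author

Result:
author  | COUNT(*)
--------+---------
Asimov  | 3       
Orwell  | 3       
Tolkien | 3       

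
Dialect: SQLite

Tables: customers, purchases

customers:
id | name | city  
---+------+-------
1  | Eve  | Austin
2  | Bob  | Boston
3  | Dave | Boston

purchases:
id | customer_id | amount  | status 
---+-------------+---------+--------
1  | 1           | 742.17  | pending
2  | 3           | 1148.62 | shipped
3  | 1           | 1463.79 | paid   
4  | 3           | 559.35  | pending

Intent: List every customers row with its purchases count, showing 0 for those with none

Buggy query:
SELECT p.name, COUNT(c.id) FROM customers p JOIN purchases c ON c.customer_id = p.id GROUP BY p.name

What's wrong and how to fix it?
Bug: INNER JOIN drops customers rows that have no matching purchases rows

Fix: Use LEFT JOIN so parents without children still appear (COUNT(c.id) gives 0)

Corrected query:
SELECT p.name, COUNT(c.id) FROM customers p LEFT JOIN purchases c ON c.customer_id = p.id GROUP BY p.name

Result:
name | COUNT(c.id)
-----+------------
Bob  | 0          
Dave | 2          
Eve  | 2          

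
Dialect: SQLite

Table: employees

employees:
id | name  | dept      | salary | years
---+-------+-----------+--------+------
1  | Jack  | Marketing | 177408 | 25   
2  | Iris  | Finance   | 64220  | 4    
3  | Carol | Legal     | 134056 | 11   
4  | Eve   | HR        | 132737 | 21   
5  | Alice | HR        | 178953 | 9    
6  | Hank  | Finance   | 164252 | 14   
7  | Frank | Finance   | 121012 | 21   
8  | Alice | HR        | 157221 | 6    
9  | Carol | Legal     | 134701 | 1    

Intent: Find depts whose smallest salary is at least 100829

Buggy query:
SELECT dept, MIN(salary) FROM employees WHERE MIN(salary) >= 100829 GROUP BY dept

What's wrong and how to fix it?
Bug: Aggregates like MIN are computed per group after WHERE runs

Fix: Replace WHERE with HAVING after the GROUP BY

Corrected query:
SELECT dept, MIN(salary) FROM employees GROUP BY dept HAVING MIN(salary) >= 100829

Result:
dept      | MIN(salary)
----------+------------
HR        | 132737     
Legal     | 134056     
Marketing | 177408     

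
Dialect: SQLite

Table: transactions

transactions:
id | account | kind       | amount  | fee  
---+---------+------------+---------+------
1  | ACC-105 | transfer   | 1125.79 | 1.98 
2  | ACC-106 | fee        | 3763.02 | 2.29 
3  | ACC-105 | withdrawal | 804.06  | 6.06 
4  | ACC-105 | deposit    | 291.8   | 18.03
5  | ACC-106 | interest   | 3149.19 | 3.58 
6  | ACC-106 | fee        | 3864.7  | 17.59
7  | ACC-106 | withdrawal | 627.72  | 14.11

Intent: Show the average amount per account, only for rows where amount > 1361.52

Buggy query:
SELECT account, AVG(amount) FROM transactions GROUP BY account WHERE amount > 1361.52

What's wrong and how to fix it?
Bug: WHERE cannot follow GROUP BY

Fix: Move the WHERE clause before GROUP BY

Corrected query:
SELECT account, AVG(amount) FROM transactions WHERE amount > 1361.52 GROUP BY account

Result:
account | AVG(amount)
--------+------------
ACC-106 | 3592.303333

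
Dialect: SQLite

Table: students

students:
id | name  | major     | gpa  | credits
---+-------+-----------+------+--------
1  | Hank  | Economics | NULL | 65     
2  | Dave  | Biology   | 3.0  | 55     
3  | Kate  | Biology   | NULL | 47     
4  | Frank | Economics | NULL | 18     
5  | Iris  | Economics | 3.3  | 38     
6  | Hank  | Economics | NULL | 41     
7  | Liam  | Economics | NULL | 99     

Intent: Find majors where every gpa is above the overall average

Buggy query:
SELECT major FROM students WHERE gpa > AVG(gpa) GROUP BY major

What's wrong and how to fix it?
Bug: AVG() is an aggregate; it can't sit directly in WHERE

Fix: Use a subquery for AVG and a HAVING MIN(...) filter so the condition holds for every row in the group

Corrected query:
SELECT major FROM students GROUP BY major HAVING MIN(gpa) > (SELECT AVG(gpa) FROM students)

Result:
major    
---------
Economics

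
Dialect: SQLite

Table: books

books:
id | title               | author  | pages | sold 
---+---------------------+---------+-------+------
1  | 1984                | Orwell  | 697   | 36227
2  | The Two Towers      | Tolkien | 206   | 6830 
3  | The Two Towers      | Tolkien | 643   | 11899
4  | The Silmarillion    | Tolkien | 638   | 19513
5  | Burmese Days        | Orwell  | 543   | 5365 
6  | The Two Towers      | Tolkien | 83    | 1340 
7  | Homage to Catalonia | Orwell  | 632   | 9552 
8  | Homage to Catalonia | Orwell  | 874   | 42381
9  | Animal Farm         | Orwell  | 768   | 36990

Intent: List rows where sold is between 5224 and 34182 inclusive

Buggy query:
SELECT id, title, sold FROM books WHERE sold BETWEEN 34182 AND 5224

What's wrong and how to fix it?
Bug: The bounds are reversed; BETWEEN a AND b requires a <= b to match anything

Fix: Swap the bounds so the smaller value comes first

Corrected query:
SELECT id, title, sold FROM books WHERE sold BETWEEN 5224 AND 34182

Result:
id | title               | sold 
---+---------------------+------
2  | The Two Towers      | 6830 
3  | The Two Towers      | 11899
4  | The Silmarillion    | 19513
5  | Burmese Days        | 5365 
7  | Homage to Catalonia | 9552 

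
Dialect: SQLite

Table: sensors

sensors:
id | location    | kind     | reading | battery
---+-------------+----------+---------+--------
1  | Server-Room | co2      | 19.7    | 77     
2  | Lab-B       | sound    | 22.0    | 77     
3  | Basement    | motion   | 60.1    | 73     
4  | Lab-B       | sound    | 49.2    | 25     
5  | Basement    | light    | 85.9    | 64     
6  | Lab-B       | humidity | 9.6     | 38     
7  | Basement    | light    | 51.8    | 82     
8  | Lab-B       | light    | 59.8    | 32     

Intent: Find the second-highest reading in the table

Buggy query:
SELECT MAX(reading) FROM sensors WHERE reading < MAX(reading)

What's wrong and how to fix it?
Bug: MAX(reading) on the right of the comparison is an aggregate-in-WHERE error

Fix: Compute the overall MAX in a subquery, then take MAX of rows below it

Corrected query:
SELECT MAX(reading) FROM sensors WHERE reading < (SELECT MAX(reading) FROM sensors)

Result:
MAX(reading)
------------
60.1        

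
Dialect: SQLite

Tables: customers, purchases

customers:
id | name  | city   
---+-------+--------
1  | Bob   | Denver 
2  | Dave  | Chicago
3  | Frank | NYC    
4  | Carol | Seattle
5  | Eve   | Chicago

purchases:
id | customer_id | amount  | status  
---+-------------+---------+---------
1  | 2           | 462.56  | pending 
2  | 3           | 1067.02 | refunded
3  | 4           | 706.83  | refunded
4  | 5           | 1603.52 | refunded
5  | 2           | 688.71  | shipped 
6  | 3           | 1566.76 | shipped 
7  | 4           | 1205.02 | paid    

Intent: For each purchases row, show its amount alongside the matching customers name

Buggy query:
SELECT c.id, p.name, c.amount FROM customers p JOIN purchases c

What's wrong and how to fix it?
Bug: JOIN with no ON clause produces a cartesian product; every purchases row pairs with every customers row

Fix: Add ON c.customer_id = p.id to the JOIN

Corrected query:
SELECT c.id, p.name, c.amount FROM customers p JOIN purchases c ON c.customer_id = p.id

Result:
id | name  | amount 
---+-------+--------
1  | Dave  | 462.56 
2  | Frank | 1067.02
3  | Carol | 706.83 
4  | Eve   | 1603.52
5  | Dave  | 688.71 
6  | Frank | 1566.76
7  | Carol | 1205.02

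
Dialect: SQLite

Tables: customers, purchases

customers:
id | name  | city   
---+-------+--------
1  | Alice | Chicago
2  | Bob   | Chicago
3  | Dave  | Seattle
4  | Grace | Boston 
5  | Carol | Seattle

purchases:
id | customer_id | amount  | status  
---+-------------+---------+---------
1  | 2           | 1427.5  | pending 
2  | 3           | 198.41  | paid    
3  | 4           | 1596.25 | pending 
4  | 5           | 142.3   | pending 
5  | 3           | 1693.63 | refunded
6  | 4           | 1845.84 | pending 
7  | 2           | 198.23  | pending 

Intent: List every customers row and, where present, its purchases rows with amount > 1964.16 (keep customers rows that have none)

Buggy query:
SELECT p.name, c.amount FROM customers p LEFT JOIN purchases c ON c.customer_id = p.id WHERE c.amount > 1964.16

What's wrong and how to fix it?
Bug: A WHERE condition on the right-hand table after LEFT JOIN drops unmatched parents

Fix: Put 'c.amount > 1964.16' in the JOIN's ON clause instead of WHERE

Corrected query:
SELECT p.name, c.amount FROM customers p LEFT JOIN purchases c ON c.customer_id = p.id AND c.amount > 1964.16

Result:
name  | amount
------+-------
Alice | NULL  
Bob   | NULL  
Dave  | NULL  
Grace | NULL  
Carol | NULL  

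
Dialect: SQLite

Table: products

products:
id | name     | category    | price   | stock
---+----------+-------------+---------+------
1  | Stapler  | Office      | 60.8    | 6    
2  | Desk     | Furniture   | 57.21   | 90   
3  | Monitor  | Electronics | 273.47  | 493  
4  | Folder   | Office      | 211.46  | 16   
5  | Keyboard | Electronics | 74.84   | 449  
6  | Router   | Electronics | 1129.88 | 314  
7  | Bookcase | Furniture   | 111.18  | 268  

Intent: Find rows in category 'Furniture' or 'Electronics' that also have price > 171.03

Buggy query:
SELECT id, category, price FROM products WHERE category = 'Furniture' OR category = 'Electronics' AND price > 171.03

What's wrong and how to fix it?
Bug: Without parentheses, AND is evaluated before OR, so the price filter only applies to the 'Electronics' branch

Fix: Add parentheses around the OR so the AND applies to both alternatives

Corrected query:
SELECT id, category, price FROM products WHERE (category = 'Furniture' OR category = 'Electronics') AND price > 171.03

Result:
id | category    | price  
---+-------------+--------
3  | Electronics | 273.47 
6  | Electronics | 1129.88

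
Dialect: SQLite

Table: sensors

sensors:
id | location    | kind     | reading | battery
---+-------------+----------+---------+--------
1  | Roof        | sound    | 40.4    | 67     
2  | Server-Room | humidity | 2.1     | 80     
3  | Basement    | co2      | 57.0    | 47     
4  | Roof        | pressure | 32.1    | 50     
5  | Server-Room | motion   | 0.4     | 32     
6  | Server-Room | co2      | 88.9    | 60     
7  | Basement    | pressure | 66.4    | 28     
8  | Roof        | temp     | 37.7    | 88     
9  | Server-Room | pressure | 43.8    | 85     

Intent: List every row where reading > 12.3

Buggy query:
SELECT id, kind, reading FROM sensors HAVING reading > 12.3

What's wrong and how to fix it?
Bug: HAVING filters the output of aggregation, but this query has no GROUP BY and no aggregate functions, so SQLite rejects it (HAVING clause on a non-aggregate query); the condition here is per row

Fix: Replace HAVING with WHERE since the condition applies to individual rows

Corrected query:
SELECT id, kind, reading FROM sensors WHERE reading > 12.3

Result:
id | kind     | reading
---+----------+--------
1  | sound    | 40.4   
3  | co2      | 57     
4  | pressure | 32.1   
6  | co2      | 88.9   
7  | pressure | 66.4   
8  | temp     | 37.7   
9  | pressure | 43.8   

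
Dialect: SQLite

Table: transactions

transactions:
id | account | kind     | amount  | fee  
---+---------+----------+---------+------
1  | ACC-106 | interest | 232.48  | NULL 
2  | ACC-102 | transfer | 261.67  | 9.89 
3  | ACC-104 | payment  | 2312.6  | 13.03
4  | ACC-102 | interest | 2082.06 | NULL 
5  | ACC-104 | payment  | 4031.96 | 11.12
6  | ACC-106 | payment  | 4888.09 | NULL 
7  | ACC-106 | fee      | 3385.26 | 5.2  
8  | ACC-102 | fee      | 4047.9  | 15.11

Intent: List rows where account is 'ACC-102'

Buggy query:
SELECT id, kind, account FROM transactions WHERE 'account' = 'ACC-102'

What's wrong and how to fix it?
Bug: Single quotes denote string literals in SQL; the column name is being compared as a constant string

Fix: Reference the column as account without single quotes

Corrected query:
SELECT id, kind, account FROM transactions WHERE account = 'ACC-102'

Result:
id | kind     | account
---+----------+--------
2  | transfer | ACC-102
4  | interest | ACC-102
8  | fee      | ACC-102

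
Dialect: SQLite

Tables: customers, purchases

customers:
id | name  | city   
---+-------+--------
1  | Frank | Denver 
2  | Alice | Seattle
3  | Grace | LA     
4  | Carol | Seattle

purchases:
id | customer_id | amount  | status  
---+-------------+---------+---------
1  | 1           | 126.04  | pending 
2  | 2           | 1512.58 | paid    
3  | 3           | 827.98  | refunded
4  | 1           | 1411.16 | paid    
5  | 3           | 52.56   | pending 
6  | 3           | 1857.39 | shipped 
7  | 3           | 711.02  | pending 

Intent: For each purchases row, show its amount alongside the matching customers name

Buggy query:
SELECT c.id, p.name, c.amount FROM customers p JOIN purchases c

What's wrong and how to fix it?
Bug: JOIN with no ON clause produces a cartesian product; every purchases row pairs with every customers row

Fix: Add ON c.customer_id = p.id to the JOIN

Corrected query:
SELECT c.id, p.name, c.amount FROM customers p JOIN purchases c ON c.customer_id = p.id

Result:
id | name  | amount 
---+-------+--------
1  | Frank | 126.04 
2  | Alice | 1512.58
3  | Grace | 827.98 
4  | Frank | 1411.16
5  | Grace | 52.56  
6  | Grace | 1857.39
7  | Grace | 711.02 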